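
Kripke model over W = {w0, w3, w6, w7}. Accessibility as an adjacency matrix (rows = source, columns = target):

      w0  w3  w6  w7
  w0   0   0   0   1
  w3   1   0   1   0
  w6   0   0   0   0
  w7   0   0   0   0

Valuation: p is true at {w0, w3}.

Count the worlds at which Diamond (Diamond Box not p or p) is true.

w0: successors {w7}; Diamond Box not p or p there: w7:F. ✗
w3: successors {w0, w6}; Diamond Box not p or p there: w0:T, w6:F. ✓
w6: no successors, so Diamond (Diamond Box not p or p) fails. ✗
w7: no successors, so Diamond (Diamond Box not p or p) fails. ✗
Satisfying worlds: {w3}.

1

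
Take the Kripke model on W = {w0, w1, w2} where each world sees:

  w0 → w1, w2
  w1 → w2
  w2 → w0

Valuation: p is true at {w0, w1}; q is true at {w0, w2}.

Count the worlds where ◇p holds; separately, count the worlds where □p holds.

2 and 1

For ◇p:
w0: successors {w1, w2}; p there: w1:T, w2:F. ✓
w1: successors {w2}; p there: w2:F. ✗
w2: successors {w0}; p there: w0:T. ✓
— 2 worlds.
For □p:
w0: successors {w1, w2}; p there: w1:T, w2:F. ✗
w1: successors {w2}; p there: w2:F. ✗
w2: successors {w0}; p there: w0:T. ✓
— 1 world.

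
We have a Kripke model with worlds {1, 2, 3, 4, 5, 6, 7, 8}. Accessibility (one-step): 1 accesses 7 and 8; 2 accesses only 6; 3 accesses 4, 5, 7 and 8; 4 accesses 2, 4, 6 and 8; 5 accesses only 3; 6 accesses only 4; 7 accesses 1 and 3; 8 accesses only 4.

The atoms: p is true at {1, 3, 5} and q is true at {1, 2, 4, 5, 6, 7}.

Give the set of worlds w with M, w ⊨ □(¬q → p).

1: successors {7, 8}; ¬q → p there: 7:T, 8:F. ✗
2: successors {6}; ¬q → p there: 6:T. ✓
3: successors {4, 5, 7, 8}; ¬q → p there: 4:T, 5:T, 7:T, 8:F. ✗
4: successors {2, 4, 6, 8}; ¬q → p there: 2:T, 4:T, 6:T, 8:F. ✗
5: successors {3}; ¬q → p there: 3:T. ✓
6: successors {4}; ¬q → p there: 4:T. ✓
7: successors {1, 3}; ¬q → p there: 1:T, 3:T. ✓
8: successors {4}; ¬q → p there: 4:T. ✓

{2, 5, 6, 7, 8}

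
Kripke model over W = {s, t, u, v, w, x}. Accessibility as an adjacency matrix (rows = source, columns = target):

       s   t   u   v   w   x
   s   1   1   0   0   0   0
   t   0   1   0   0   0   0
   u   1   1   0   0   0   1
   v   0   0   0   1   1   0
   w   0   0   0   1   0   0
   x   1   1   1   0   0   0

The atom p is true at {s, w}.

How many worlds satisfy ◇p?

s: successors {s, t}; p there: s:T, t:F. ✓
t: successors {t}; p there: t:F. ✗
u: successors {s, t, x}; p there: s:T, t:F, x:F. ✓
v: successors {v, w}; p there: v:F, w:T. ✓
w: successors {v}; p there: v:F. ✗
x: successors {s, t, u}; p there: s:T, t:F, u:F. ✓
Satisfying worlds: {s, u, v, x}.

4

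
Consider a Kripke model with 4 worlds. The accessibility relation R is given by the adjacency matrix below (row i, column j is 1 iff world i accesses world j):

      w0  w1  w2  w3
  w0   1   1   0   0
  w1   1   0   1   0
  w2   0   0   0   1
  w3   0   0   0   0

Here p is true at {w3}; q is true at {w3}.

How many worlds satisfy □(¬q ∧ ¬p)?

3

w0: successors {w0, w1}; ¬q ∧ ¬p there: w0:T, w1:T. ✓
w1: successors {w0, w2}; ¬q ∧ ¬p there: w0:T, w2:T. ✓
w2: successors {w3}; ¬q ∧ ¬p there: w3:F. ✗
w3: no successors, so □(¬q ∧ ¬p) holds vacuously. ✓
Satisfying worlds: {w0, w1, w3}.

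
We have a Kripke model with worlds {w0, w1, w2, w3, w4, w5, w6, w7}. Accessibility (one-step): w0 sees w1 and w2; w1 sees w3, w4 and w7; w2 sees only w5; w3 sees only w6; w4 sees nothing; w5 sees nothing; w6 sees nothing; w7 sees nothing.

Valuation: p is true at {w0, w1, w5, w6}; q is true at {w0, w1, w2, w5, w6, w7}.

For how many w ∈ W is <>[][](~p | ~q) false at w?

4

w0: successors {w1, w2}; [][](~p | ~q) there: w1:F, w2:T. ✓
w1: successors {w3, w4, w7}; [][](~p | ~q) there: w3:T, w4:T, w7:T. ✓
w2: successors {w5}; [][](~p | ~q) there: w5:T. ✓
w3: successors {w6}; [][](~p | ~q) there: w6:T. ✓
w4: no successors, so <>[][](~p | ~q) fails. ✗
w5: no successors, so <>[][](~p | ~q) fails. ✗
w6: no successors, so <>[][](~p | ~q) fails. ✗
w7: no successors, so <>[][](~p | ~q) fails. ✗
Satisfying worlds: {w0, w1, w2, w3}.
So <>[][](~p | ~q) fails at the other 4 worlds.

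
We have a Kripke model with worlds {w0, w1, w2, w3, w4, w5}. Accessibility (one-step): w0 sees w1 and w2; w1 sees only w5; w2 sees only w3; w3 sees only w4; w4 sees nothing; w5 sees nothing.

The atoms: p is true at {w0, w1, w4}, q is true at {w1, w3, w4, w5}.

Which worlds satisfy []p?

w0: successors {w1, w2}; p there: w1:T, w2:F. ✗
w1: successors {w5}; p there: w5:F. ✗
w2: successors {w3}; p there: w3:F. ✗
w3: successors {w4}; p there: w4:T. ✓
w4: no successors, so []p holds vacuously. ✓
w5: no successors, so []p holds vacuously. ✓

{w3, w4, w5}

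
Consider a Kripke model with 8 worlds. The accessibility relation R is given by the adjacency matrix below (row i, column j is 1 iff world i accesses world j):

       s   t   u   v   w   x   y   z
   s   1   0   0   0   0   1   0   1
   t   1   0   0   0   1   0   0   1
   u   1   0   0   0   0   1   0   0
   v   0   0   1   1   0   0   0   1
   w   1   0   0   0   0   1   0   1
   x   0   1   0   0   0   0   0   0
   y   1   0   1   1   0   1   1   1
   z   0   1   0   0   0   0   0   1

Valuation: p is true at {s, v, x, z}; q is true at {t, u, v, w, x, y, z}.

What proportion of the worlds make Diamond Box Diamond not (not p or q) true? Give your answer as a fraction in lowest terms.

s: successors {s, x, z}; Box Diamond not (not p or q) there: s:F, x:T, z:F. ✓
t: successors {s, w, z}; Box Diamond not (not p or q) there: s:F, w:F, z:F. ✗
u: successors {s, x}; Box Diamond not (not p or q) there: s:F, x:T. ✓
v: successors {u, v, z}; Box Diamond not (not p or q) there: u:F, v:F, z:F. ✗
w: successors {s, x, z}; Box Diamond not (not p or q) there: s:F, x:T, z:F. ✓
x: successors {t}; Box Diamond not (not p or q) there: t:F. ✗
y: successors {s, u, v, x, y, z}; Box Diamond not (not p or q) there: s:F, u:F, v:F, x:T, y:F, z:F. ✓
z: successors {t, z}; Box Diamond not (not p or q) there: t:F, z:F. ✗
That's 4 of 8 worlds, so 4/8 = 1/2.

1/2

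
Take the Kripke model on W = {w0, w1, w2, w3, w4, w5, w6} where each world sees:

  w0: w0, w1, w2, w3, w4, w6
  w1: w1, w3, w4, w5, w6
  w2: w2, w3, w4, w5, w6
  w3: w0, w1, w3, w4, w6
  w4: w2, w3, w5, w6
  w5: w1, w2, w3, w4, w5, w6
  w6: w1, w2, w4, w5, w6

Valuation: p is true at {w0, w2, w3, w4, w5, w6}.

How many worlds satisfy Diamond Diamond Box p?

w0: successors {w0, w1, w2, w3, w4, w6}; Diamond Box p there: w0:T, w1:T, w2:T, w3:T, w4:T, w6:T. ✓
w1: successors {w1, w3, w4, w5, w6}; Diamond Box p there: w1:T, w3:T, w4:T, w5:T, w6:T. ✓
w2: successors {w2, w3, w4, w5, w6}; Diamond Box p there: w2:T, w3:T, w4:T, w5:T, w6:T. ✓
w3: successors {w0, w1, w3, w4, w6}; Diamond Box p there: w0:T, w1:T, w3:T, w4:T, w6:T. ✓
w4: successors {w2, w3, w5, w6}; Diamond Box p there: w2:T, w3:T, w5:T, w6:T. ✓
w5: successors {w1, w2, w3, w4, w5, w6}; Diamond Box p there: w1:T, w2:T, w3:T, w4:T, w5:T, w6:T. ✓
w6: successors {w1, w2, w4, w5, w6}; Diamond Box p there: w1:T, w2:T, w4:T, w5:T, w6:T. ✓
Satisfying worlds: {w0, w1, w2, w3, w4, w5, w6}.

7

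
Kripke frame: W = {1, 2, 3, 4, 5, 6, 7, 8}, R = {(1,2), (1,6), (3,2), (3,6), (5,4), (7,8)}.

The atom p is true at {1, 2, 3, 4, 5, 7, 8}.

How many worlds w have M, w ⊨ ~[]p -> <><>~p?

1: ~[]p is T, <><>~p is F. ✗
2: ~[]p is F, <><>~p is F. ✓
3: ~[]p is T, <><>~p is F. ✗
4: ~[]p is F, <><>~p is F. ✓
5: ~[]p is F, <><>~p is F. ✓
6: ~[]p is F, <><>~p is F. ✓
7: ~[]p is F, <><>~p is F. ✓
8: ~[]p is F, <><>~p is F. ✓
Satisfying worlds: {2, 4, 5, 6, 7, 8}.

6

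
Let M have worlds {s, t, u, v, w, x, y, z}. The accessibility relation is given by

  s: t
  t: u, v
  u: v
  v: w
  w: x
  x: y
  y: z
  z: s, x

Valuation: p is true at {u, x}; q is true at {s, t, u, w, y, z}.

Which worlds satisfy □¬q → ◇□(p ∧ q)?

s: □¬q is F, ◇□(p ∧ q) is F. ✓
t: □¬q is F, ◇□(p ∧ q) is F. ✓
u: □¬q is T, ◇□(p ∧ q) is F. ✗
v: □¬q is F, ◇□(p ∧ q) is F. ✓
w: □¬q is T, ◇□(p ∧ q) is F. ✗
x: □¬q is F, ◇□(p ∧ q) is F. ✓
y: □¬q is F, ◇□(p ∧ q) is F. ✓
z: □¬q is F, ◇□(p ∧ q) is F. ✓

{s, t, v, x, y, z}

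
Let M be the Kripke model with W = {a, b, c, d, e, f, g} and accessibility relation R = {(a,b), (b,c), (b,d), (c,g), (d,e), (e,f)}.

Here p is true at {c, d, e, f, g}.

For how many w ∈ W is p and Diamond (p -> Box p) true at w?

a: p is F, Diamond (p -> Box p) is T. ✗
b: p is F, Diamond (p -> Box p) is T. ✗
c: p is T, Diamond (p -> Box p) is T. ✓
d: p is T, Diamond (p -> Box p) is T. ✓
e: p is T, Diamond (p -> Box p) is T. ✓
f: p is T, Diamond (p -> Box p) is F. ✗
g: p is T, Diamond (p -> Box p) is F. ✗
Satisfying worlds: {c, d, e}.

3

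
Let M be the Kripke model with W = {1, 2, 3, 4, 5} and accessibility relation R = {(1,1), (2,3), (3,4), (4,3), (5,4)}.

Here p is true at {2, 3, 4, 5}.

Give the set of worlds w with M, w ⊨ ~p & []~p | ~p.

{1}

1: ~p & []~p is T, ~p is T. ✓
2: ~p & []~p is F, ~p is F. ✗
3: ~p & []~p is F, ~p is F. ✗
4: ~p & []~p is F, ~p is F. ✗
5: ~p & []~p is F, ~p is F. ✗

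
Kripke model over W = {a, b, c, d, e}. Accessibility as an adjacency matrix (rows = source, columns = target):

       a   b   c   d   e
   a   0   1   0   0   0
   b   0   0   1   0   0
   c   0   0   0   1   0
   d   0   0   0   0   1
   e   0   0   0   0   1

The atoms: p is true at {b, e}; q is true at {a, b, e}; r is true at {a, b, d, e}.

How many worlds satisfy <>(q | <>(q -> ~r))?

a: successors {b}; q | <>(q -> ~r) there: b:T. ✓
b: successors {c}; q | <>(q -> ~r) there: c:T. ✓
c: successors {d}; q | <>(q -> ~r) there: d:F. ✗
d: successors {e}; q | <>(q -> ~r) there: e:T. ✓
e: successors {e}; q | <>(q -> ~r) there: e:T. ✓
Satisfying worlds: {a, b, d, e}.

4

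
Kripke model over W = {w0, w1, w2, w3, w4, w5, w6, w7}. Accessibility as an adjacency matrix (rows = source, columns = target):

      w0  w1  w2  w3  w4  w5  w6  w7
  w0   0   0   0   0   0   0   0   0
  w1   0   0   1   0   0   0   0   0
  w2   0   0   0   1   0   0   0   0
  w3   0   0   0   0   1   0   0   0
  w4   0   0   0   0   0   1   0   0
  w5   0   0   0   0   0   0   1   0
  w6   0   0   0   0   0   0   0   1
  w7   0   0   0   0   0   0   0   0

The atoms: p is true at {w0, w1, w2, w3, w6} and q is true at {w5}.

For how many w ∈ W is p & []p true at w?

3

w0: p is T, []p is T. ✓
w1: p is T, []p is T. ✓
w2: p is T, []p is T. ✓
w3: p is T, []p is F. ✗
w4: p is F, []p is F. ✗
w5: p is F, []p is T. ✗
w6: p is T, []p is F. ✗
w7: p is F, []p is T. ✗
Satisfying worlds: {w0, w1, w2}.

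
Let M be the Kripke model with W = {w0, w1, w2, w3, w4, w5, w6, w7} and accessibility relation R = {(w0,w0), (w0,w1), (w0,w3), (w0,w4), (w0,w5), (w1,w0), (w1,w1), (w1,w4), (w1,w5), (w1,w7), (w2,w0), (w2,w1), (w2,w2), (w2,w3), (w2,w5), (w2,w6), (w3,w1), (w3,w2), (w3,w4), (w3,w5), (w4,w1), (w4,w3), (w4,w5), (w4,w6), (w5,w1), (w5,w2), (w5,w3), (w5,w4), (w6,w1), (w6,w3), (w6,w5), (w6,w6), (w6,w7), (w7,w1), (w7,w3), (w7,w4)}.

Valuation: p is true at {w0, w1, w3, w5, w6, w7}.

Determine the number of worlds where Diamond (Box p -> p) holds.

8

w0: successors {w0, w1, w3, w4, w5}; Box p -> p there: w0:T, w1:T, w3:T, w4:F, w5:T. ✓
w1: successors {w0, w1, w4, w5, w7}; Box p -> p there: w0:T, w1:T, w4:F, w5:T, w7:T. ✓
w2: successors {w0, w1, w2, w3, w5, w6}; Box p -> p there: w0:T, w1:T, w2:T, w3:T, w5:T, w6:T. ✓
w3: successors {w1, w2, w4, w5}; Box p -> p there: w1:T, w2:T, w4:F, w5:T. ✓
w4: successors {w1, w3, w5, w6}; Box p -> p there: w1:T, w3:T, w5:T, w6:T. ✓
w5: successors {w1, w2, w3, w4}; Box p -> p there: w1:T, w2:T, w3:T, w4:F. ✓
w6: successors {w1, w3, w5, w6, w7}; Box p -> p there: w1:T, w3:T, w5:T, w6:T, w7:T. ✓
w7: successors {w1, w3, w4}; Box p -> p there: w1:T, w3:T, w4:F. ✓
Satisfying worlds: {w0, w1, w2, w3, w4, w5, w6, w7}.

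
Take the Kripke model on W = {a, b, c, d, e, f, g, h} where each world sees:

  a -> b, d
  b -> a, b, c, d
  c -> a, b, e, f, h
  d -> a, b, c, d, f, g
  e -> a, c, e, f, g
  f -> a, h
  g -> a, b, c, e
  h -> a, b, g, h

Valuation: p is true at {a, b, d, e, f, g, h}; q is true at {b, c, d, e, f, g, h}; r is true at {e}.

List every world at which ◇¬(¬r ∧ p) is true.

a: successors {b, d}; ¬(¬r ∧ p) there: b:F, d:F. ✗
b: successors {a, b, c, d}; ¬(¬r ∧ p) there: a:F, b:F, c:T, d:F. ✓
c: successors {a, b, e, f, h}; ¬(¬r ∧ p) there: a:F, b:F, e:T, f:F, h:F. ✓
d: successors {a, b, c, d, f, g}; ¬(¬r ∧ p) there: a:F, b:F, c:T, d:F, f:F, g:F. ✓
e: successors {a, c, e, f, g}; ¬(¬r ∧ p) there: a:F, c:T, e:T, f:F, g:F. ✓
f: successors {a, h}; ¬(¬r ∧ p) there: a:F, h:F. ✗
g: successors {a, b, c, e}; ¬(¬r ∧ p) there: a:F, b:F, c:T, e:T. ✓
h: successors {a, b, g, h}; ¬(¬r ∧ p) there: a:F, b:F, g:F, h:F. ✗

{b, c, d, e, g}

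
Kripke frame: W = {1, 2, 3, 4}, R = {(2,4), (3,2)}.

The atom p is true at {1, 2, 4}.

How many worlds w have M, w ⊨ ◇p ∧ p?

1: ◇p is F, p is T. ✗
2: ◇p is T, p is T. ✓
3: ◇p is T, p is F. ✗
4: ◇p is F, p is T. ✗
Satisfying worlds: {2}.

1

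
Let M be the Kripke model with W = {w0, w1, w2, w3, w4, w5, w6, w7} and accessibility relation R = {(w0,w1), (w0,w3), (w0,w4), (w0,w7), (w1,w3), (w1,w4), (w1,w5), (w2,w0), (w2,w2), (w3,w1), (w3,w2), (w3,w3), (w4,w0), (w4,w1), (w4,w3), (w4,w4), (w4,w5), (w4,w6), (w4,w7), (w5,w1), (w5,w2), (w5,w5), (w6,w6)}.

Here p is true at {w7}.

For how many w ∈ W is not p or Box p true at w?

w0: not p is T, Box p is F. ✓
w1: not p is T, Box p is F. ✓
w2: not p is T, Box p is F. ✓
w3: not p is T, Box p is F. ✓
w4: not p is T, Box p is F. ✓
w5: not p is T, Box p is F. ✓
w6: not p is T, Box p is F. ✓
w7: not p is F, Box p is T. ✓
Satisfying worlds: {w0, w1, w2, w3, w4, w5, w6, w7}.

8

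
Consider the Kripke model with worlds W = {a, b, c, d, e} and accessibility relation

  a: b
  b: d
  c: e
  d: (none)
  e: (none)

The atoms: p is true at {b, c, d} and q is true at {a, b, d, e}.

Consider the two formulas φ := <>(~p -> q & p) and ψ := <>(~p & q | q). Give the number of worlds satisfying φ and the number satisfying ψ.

For <>(~p -> q & p):
a: successors {b}; ~p -> q & p there: b:T. ✓
b: successors {d}; ~p -> q & p there: d:T. ✓
c: successors {e}; ~p -> q & p there: e:F. ✗
d: no successors, so <>(~p -> q & p) fails. ✗
e: no successors, so <>(~p -> q & p) fails. ✗
— 2 worlds.
For <>(~p & q | q):
a: successors {b}; ~p & q | q there: b:T. ✓
b: successors {d}; ~p & q | q there: d:T. ✓
c: successors {e}; ~p & q | q there: e:T. ✓
d: no successors, so <>(~p & q | q) fails. ✗
e: no successors, so <>(~p & q | q) fails. ✗
— 3 worlds.

2 and 3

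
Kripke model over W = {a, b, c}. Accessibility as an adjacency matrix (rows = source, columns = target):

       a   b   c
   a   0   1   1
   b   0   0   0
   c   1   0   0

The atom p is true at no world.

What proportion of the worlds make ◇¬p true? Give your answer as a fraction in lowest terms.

2/3

a: successors {b, c}; ¬p there: b:T, c:T. ✓
b: no successors, so ◇¬p fails. ✗
c: successors {a}; ¬p there: a:T. ✓
That's 2 of 3 worlds, so 2/3.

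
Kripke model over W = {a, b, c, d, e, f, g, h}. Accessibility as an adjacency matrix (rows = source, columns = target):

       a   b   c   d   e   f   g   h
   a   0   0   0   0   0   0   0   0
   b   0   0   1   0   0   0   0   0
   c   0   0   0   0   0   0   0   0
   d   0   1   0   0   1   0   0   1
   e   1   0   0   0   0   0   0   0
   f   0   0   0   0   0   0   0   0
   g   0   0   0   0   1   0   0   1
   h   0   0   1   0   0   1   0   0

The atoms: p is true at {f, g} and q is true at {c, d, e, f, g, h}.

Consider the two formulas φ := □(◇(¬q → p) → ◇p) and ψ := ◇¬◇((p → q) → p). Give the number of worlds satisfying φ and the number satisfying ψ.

For □(◇(¬q → p) → ◇p):
a: no successors, so □(◇(¬q → p) → ◇p) holds vacuously. ✓
b: successors {c}; ◇(¬q → p) → ◇p there: c:T. ✓
c: no successors, so □(◇(¬q → p) → ◇p) holds vacuously. ✓
d: successors {b, e, h}; ◇(¬q → p) → ◇p there: b:F, e:T, h:T. ✗
e: successors {a}; ◇(¬q → p) → ◇p there: a:T. ✓
f: no successors, so □(◇(¬q → p) → ◇p) holds vacuously. ✓
g: successors {e, h}; ◇(¬q → p) → ◇p there: e:T, h:T. ✓
h: successors {c, f}; ◇(¬q → p) → ◇p there: c:T, f:T. ✓
— 7 worlds.
For ◇¬◇((p → q) → p):
a: no successors, so ◇¬◇((p → q) → p) fails. ✗
b: successors {c}; ¬◇((p → q) → p) there: c:T. ✓
c: no successors, so ◇¬◇((p → q) → p) fails. ✗
d: successors {b, e, h}; ¬◇((p → q) → p) there: b:T, e:T, h:F. ✓
e: successors {a}; ¬◇((p → q) → p) there: a:T. ✓
f: no successors, so ◇¬◇((p → q) → p) fails. ✗
g: successors {e, h}; ¬◇((p → q) → p) there: e:T, h:F. ✓
h: successors {c, f}; ¬◇((p → q) → p) there: c:T, f:T. ✓
— 5 worlds.

7 and 5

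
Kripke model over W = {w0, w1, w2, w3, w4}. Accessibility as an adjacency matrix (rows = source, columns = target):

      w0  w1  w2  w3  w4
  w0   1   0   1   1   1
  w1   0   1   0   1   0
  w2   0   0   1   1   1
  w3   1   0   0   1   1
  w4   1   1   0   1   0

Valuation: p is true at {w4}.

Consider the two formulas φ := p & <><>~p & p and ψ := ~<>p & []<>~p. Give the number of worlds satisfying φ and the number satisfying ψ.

1 and 2

For p & <><>~p & p:
w0: p is F, <><>~p & p is F. ✗
w1: p is F, <><>~p & p is F. ✗
w2: p is F, <><>~p & p is F. ✗
w3: p is F, <><>~p & p is F. ✗
w4: p is T, <><>~p & p is T. ✓
— 1 world.
For ~<>p & []<>~p:
w0: ~<>p is F, []<>~p is T. ✗
w1: ~<>p is T, []<>~p is T. ✓
w2: ~<>p is F, []<>~p is T. ✗
w3: ~<>p is F, []<>~p is T. ✗
w4: ~<>p is T, []<>~p is T. ✓
— 2 worlds.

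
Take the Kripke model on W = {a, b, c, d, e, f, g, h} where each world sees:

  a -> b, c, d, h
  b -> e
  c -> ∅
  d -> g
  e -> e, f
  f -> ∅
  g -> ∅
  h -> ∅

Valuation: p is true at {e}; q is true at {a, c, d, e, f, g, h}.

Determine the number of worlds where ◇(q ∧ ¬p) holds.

a: successors {b, c, d, h}; q ∧ ¬p there: b:F, c:T, d:T, h:T. ✓
b: successors {e}; q ∧ ¬p there: e:F. ✗
c: no successors, so ◇(q ∧ ¬p) fails. ✗
d: successors {g}; q ∧ ¬p there: g:T. ✓
e: successors {e, f}; q ∧ ¬p there: e:F, f:T. ✓
f: no successors, so ◇(q ∧ ¬p) fails. ✗
g: no successors, so ◇(q ∧ ¬p) fails. ✗
h: no successors, so ◇(q ∧ ¬p) fails. ✗
Satisfying worlds: {a, d, e}.

3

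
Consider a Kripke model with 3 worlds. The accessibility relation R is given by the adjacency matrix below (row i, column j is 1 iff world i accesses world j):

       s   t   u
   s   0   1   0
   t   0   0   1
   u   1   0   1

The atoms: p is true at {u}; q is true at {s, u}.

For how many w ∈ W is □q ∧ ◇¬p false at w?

s: □q is F, ◇¬p is T. ✗
t: □q is T, ◇¬p is F. ✗
u: □q is T, ◇¬p is T. ✓
Satisfying worlds: {u}.
So □q ∧ ◇¬p fails at the other 2 worlds.

2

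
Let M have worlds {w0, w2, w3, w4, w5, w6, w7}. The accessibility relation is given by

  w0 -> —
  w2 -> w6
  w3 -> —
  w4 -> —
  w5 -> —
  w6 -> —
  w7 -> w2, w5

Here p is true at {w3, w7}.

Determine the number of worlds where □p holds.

5

w0: no successors, so □p holds vacuously. ✓
w2: successors {w6}; p there: w6:F. ✗
w3: no successors, so □p holds vacuously. ✓
w4: no successors, so □p holds vacuously. ✓
w5: no successors, so □p holds vacuously. ✓
w6: no successors, so □p holds vacuously. ✓
w7: successors {w2, w5}; p there: w2:F, w5:F. ✗
Satisfying worlds: {w0, w3, w4, w5, w6}.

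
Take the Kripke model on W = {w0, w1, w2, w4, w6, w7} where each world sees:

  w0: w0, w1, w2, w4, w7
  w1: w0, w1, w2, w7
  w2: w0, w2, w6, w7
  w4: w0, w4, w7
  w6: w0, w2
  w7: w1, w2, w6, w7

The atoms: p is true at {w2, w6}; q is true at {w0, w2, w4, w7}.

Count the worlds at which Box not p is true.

1

w0: successors {w0, w1, w2, w4, w7}; not p there: w0:T, w1:T, w2:F, w4:T, w7:T. ✗
w1: successors {w0, w1, w2, w7}; not p there: w0:T, w1:T, w2:F, w7:T. ✗
w2: successors {w0, w2, w6, w7}; not p there: w0:T, w2:F, w6:F, w7:T. ✗
w4: successors {w0, w4, w7}; not p there: w0:T, w4:T, w7:T. ✓
w6: successors {w0, w2}; not p there: w0:T, w2:F. ✗
w7: successors {w1, w2, w6, w7}; not p there: w1:T, w2:F, w6:F, w7:T. ✗
Satisfying worlds: {w4}.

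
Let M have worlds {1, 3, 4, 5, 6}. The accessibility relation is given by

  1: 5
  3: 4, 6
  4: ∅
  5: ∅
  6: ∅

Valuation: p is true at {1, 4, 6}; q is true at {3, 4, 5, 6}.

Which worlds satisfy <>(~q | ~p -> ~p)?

1: successors {5}; ~q | ~p -> ~p there: 5:T. ✓
3: successors {4, 6}; ~q | ~p -> ~p there: 4:T, 6:T. ✓
4: no successors, so <>(~q | ~p -> ~p) fails. ✗
5: no successors, so <>(~q | ~p -> ~p) fails. ✗
6: no successors, so <>(~q | ~p -> ~p) fails. ✗

{1, 3}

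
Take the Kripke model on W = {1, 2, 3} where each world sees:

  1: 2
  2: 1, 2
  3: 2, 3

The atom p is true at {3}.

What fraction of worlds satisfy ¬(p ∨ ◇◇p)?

1: p ∨ ◇◇p is F. ✓
2: p ∨ ◇◇p is F. ✓
3: p ∨ ◇◇p is T. ✗
That's 2 of 3 worlds, so 2/3.

2/3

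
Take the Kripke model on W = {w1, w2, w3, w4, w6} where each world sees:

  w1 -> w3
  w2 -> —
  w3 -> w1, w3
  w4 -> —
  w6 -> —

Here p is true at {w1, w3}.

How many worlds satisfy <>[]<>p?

w1: successors {w3}; []<>p there: w3:T. ✓
w2: no successors, so <>[]<>p fails. ✗
w3: successors {w1, w3}; []<>p there: w1:T, w3:T. ✓
w4: no successors, so <>[]<>p fails. ✗
w6: no successors, so <>[]<>p fails. ✗
Satisfying worlds: {w1, w3}.

2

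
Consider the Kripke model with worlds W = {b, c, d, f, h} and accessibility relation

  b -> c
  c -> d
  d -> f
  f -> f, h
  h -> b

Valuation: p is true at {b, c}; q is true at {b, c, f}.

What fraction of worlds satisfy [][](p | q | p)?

b: successors {c}; [](p | q | p) there: c:F. ✗
c: successors {d}; [](p | q | p) there: d:T. ✓
d: successors {f}; [](p | q | p) there: f:F. ✗
f: successors {f, h}; [](p | q | p) there: f:F, h:T. ✗
h: successors {b}; [](p | q | p) there: b:T. ✓
That's 2 of 5 worlds, so 2/5.

2/5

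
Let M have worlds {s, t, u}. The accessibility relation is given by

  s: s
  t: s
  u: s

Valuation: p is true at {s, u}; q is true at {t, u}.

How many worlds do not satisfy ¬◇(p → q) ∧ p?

1

s: ¬◇(p → q) is T, p is T. ✓
t: ¬◇(p → q) is T, p is F. ✗
u: ¬◇(p → q) is T, p is T. ✓
Satisfying worlds: {s, u}.
So ¬◇(p → q) ∧ p fails at the other 1 world.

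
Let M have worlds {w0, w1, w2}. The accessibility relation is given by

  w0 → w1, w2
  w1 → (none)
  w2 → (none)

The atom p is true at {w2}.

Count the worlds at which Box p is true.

2

w0: successors {w1, w2}; p there: w1:F, w2:T. ✗
w1: no successors, so Box p holds vacuously. ✓
w2: no successors, so Box p holds vacuously. ✓
Satisfying worlds: {w1, w2}.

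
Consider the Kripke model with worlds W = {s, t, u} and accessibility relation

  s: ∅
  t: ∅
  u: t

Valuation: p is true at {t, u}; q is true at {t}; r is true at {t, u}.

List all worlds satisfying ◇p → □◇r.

s: ◇p is F, □◇r is T. ✓
t: ◇p is F, □◇r is T. ✓
u: ◇p is T, □◇r is F. ✗

{s, t}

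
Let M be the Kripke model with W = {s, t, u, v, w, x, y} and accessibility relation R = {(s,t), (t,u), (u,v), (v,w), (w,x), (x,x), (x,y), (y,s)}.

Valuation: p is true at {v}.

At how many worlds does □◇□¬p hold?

6

s: successors {t}; ◇□¬p there: t:F. ✗
t: successors {u}; ◇□¬p there: u:T. ✓
u: successors {v}; ◇□¬p there: v:T. ✓
v: successors {w}; ◇□¬p there: w:T. ✓
w: successors {x}; ◇□¬p there: x:T. ✓
x: successors {x, y}; ◇□¬p there: x:T, y:T. ✓
y: successors {s}; ◇□¬p there: s:T. ✓
Satisfying worlds: {t, u, v, w, x, y}.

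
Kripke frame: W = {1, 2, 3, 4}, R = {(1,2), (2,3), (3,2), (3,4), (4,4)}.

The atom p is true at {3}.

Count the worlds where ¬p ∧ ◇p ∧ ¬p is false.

3

1: ¬p ∧ ◇p is F, ¬p is T. ✗
2: ¬p ∧ ◇p is T, ¬p is T. ✓
3: ¬p ∧ ◇p is F, ¬p is F. ✗
4: ¬p ∧ ◇p is F, ¬p is T. ✗
Satisfying worlds: {2}.
So ¬p ∧ ◇p ∧ ¬p fails at the other 3 worlds.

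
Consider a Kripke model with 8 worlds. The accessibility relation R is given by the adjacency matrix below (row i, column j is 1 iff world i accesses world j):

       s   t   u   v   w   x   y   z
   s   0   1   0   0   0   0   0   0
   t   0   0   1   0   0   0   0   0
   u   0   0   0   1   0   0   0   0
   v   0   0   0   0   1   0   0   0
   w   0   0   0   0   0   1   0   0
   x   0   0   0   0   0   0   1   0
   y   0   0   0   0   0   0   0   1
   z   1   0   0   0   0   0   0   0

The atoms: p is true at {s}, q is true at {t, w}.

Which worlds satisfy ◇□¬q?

s: successors {t}; □¬q there: t:T. ✓
t: successors {u}; □¬q there: u:T. ✓
u: successors {v}; □¬q there: v:F. ✗
v: successors {w}; □¬q there: w:T. ✓
w: successors {x}; □¬q there: x:T. ✓
x: successors {y}; □¬q there: y:T. ✓
y: successors {z}; □¬q there: z:T. ✓
z: successors {s}; □¬q there: s:F. ✗

{s, t, v, w, x, y}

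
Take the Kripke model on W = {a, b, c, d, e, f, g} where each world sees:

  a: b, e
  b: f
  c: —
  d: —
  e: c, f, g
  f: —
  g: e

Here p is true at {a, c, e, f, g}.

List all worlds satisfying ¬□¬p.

a: □¬p is F. ✓
b: □¬p is F. ✓
c: □¬p is T. ✗
d: □¬p is T. ✗
e: □¬p is F. ✓
f: □¬p is T. ✗
g: □¬p is F. ✓

{a, b, e, g}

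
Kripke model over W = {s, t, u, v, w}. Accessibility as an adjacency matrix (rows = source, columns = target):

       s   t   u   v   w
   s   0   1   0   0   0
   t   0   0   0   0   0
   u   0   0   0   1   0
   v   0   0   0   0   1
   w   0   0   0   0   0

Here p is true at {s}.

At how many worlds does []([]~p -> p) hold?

s: successors {t}; []~p -> p there: t:F. ✗
t: no successors, so []([]~p -> p) holds vacuously. ✓
u: successors {v}; []~p -> p there: v:F. ✗
v: successors {w}; []~p -> p there: w:F. ✗
w: no successors, so []([]~p -> p) holds vacuously. ✓
Satisfying worlds: {t, w}.

2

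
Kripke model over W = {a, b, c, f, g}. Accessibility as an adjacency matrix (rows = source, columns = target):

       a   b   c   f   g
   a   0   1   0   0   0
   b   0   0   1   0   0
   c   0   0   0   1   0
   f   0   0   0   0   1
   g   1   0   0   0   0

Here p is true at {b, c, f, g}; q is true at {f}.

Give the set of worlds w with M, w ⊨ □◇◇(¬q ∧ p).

a: successors {b}; ◇◇(¬q ∧ p) there: b:F. ✗
b: successors {c}; ◇◇(¬q ∧ p) there: c:T. ✓
c: successors {f}; ◇◇(¬q ∧ p) there: f:F. ✗
f: successors {g}; ◇◇(¬q ∧ p) there: g:T. ✓
g: successors {a}; ◇◇(¬q ∧ p) there: a:T. ✓

{b, f, g}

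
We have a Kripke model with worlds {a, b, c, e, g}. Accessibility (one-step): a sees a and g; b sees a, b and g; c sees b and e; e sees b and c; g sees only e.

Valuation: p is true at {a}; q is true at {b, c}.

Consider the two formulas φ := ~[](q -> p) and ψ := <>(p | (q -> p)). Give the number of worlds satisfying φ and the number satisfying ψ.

For ~[](q -> p):
a: [](q -> p) is T. ✗
b: [](q -> p) is F. ✓
c: [](q -> p) is F. ✓
e: [](q -> p) is F. ✓
g: [](q -> p) is T. ✗
— 3 worlds.
For <>(p | (q -> p)):
a: successors {a, g}; p | (q -> p) there: a:T, g:T. ✓
b: successors {a, b, g}; p | (q -> p) there: a:T, b:F, g:T. ✓
c: successors {b, e}; p | (q -> p) there: b:F, e:T. ✓
e: successors {b, c}; p | (q -> p) there: b:F, c:F. ✗
g: successors {e}; p | (q -> p) there: e:T. ✓
— 4 worlds.

3 and 4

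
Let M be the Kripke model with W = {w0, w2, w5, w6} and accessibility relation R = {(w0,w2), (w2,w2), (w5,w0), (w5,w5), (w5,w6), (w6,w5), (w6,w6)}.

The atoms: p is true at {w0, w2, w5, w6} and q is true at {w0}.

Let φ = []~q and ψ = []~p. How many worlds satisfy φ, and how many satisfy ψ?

For []~q:
w0: successors {w2}; ~q there: w2:T. ✓
w2: successors {w2}; ~q there: w2:T. ✓
w5: successors {w0, w5, w6}; ~q there: w0:F, w5:T, w6:T. ✗
w6: successors {w5, w6}; ~q there: w5:T, w6:T. ✓
— 3 worlds.
For []~p:
w0: successors {w2}; ~p there: w2:F. ✗
w2: successors {w2}; ~p there: w2:F. ✗
w5: successors {w0, w5, w6}; ~p there: w0:F, w5:F, w6:F. ✗
w6: successors {w5, w6}; ~p there: w5:F, w6:F. ✗
— 0 worlds.

3 and 0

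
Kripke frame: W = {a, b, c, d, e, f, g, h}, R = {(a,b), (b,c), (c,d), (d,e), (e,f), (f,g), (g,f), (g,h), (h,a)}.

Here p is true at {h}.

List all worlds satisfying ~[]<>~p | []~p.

{a, b, c, d, e, f, h}

a: ~[]<>~p is F, []~p is T. ✓
b: ~[]<>~p is F, []~p is T. ✓
c: ~[]<>~p is F, []~p is T. ✓
d: ~[]<>~p is F, []~p is T. ✓
e: ~[]<>~p is F, []~p is T. ✓
f: ~[]<>~p is F, []~p is T. ✓
g: ~[]<>~p is F, []~p is F. ✗
h: ~[]<>~p is F, []~p is T. ✓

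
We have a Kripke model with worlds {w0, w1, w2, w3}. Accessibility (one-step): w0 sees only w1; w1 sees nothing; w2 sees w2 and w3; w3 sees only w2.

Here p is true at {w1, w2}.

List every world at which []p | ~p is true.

{w0, w1, w3}

w0: []p is T, ~p is T. ✓
w1: []p is T, ~p is F. ✓
w2: []p is F, ~p is F. ✗
w3: []p is T, ~p is T. ✓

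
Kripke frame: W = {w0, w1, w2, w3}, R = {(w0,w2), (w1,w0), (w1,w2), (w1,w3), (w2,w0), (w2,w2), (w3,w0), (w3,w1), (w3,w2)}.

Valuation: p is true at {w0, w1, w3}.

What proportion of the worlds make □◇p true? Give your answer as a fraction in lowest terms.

1/4

w0: successors {w2}; ◇p there: w2:T. ✓
w1: successors {w0, w2, w3}; ◇p there: w0:F, w2:T, w3:T. ✗
w2: successors {w0, w2}; ◇p there: w0:F, w2:T. ✗
w3: successors {w0, w1, w2}; ◇p there: w0:F, w1:T, w2:T. ✗
That's 1 of 4 worlds, so 1/4.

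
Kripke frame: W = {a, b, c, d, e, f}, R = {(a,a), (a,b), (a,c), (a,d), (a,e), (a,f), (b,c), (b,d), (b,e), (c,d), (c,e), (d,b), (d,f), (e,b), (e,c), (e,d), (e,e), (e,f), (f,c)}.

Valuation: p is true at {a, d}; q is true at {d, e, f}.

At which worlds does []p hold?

∅

a: successors {a, b, c, d, e, f}; p there: a:T, b:F, c:F, d:T, e:F, f:F. ✗
b: successors {c, d, e}; p there: c:F, d:T, e:F. ✗
c: successors {d, e}; p there: d:T, e:F. ✗
d: successors {b, f}; p there: b:F, f:F. ✗
e: successors {b, c, d, e, f}; p there: b:F, c:F, d:T, e:F, f:F. ✗
f: successors {c}; p there: c:F. ✗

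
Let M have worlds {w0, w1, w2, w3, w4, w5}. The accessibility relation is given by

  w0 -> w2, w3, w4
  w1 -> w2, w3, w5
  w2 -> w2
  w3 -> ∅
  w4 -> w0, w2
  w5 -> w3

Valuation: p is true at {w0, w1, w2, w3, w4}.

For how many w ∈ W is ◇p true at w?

5

w0: successors {w2, w3, w4}; p there: w2:T, w3:T, w4:T. ✓
w1: successors {w2, w3, w5}; p there: w2:T, w3:T, w5:F. ✓
w2: successors {w2}; p there: w2:T. ✓
w3: no successors, so ◇p fails. ✗
w4: successors {w0, w2}; p there: w0:T, w2:T. ✓
w5: successors {w3}; p there: w3:T. ✓
Satisfying worlds: {w0, w1, w2, w4, w5}.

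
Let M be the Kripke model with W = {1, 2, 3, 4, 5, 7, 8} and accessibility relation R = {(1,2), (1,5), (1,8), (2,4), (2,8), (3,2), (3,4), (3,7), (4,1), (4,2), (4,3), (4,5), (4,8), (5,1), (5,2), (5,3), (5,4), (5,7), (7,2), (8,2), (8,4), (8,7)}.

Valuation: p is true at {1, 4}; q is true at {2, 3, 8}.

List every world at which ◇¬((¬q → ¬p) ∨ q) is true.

{2, 3, 4, 5, 8}

1: successors {2, 5, 8}; ¬((¬q → ¬p) ∨ q) there: 2:F, 5:F, 8:F. ✗
2: successors {4, 8}; ¬((¬q → ¬p) ∨ q) there: 4:T, 8:F. ✓
3: successors {2, 4, 7}; ¬((¬q → ¬p) ∨ q) there: 2:F, 4:T, 7:F. ✓
4: successors {1, 2, 3, 5, 8}; ¬((¬q → ¬p) ∨ q) there: 1:T, 2:F, 3:F, 5:F, 8:F. ✓
5: successors {1, 2, 3, 4, 7}; ¬((¬q → ¬p) ∨ q) there: 1:T, 2:F, 3:F, 4:T, 7:F. ✓
7: successors {2}; ¬((¬q → ¬p) ∨ q) there: 2:F. ✗
8: successors {2, 4, 7}; ¬((¬q → ¬p) ∨ q) there: 2:F, 4:T, 7:F. ✓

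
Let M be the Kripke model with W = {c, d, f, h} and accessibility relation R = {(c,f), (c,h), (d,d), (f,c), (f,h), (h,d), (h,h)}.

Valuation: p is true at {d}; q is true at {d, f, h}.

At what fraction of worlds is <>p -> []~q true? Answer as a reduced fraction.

1/2

c: <>p is F, []~q is F. ✓
d: <>p is T, []~q is F. ✗
f: <>p is F, []~q is F. ✓
h: <>p is T, []~q is F. ✗
That's 2 of 4 worlds, so 2/4 = 1/2.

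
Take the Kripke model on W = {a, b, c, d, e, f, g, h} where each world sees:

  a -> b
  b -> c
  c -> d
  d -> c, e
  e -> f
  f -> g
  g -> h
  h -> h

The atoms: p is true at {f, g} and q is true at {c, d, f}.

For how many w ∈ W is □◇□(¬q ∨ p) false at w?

3

a: successors {b}; ◇□(¬q ∨ p) there: b:F. ✗
b: successors {c}; ◇□(¬q ∨ p) there: c:F. ✗
c: successors {d}; ◇□(¬q ∨ p) there: d:T. ✓
d: successors {c, e}; ◇□(¬q ∨ p) there: c:F, e:T. ✗
e: successors {f}; ◇□(¬q ∨ p) there: f:T. ✓
f: successors {g}; ◇□(¬q ∨ p) there: g:T. ✓
g: successors {h}; ◇□(¬q ∨ p) there: h:T. ✓
h: successors {h}; ◇□(¬q ∨ p) there: h:T. ✓
Satisfying worlds: {c, e, f, g, h}.
So □◇□(¬q ∨ p) fails at the other 3 worlds.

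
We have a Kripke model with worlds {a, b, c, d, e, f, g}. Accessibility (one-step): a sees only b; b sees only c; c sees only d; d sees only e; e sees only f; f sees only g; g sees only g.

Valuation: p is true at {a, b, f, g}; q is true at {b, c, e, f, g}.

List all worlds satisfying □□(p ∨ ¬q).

a: successors {b}; □(p ∨ ¬q) there: b:F. ✗
b: successors {c}; □(p ∨ ¬q) there: c:T. ✓
c: successors {d}; □(p ∨ ¬q) there: d:F. ✗
d: successors {e}; □(p ∨ ¬q) there: e:T. ✓
e: successors {f}; □(p ∨ ¬q) there: f:T. ✓
f: successors {g}; □(p ∨ ¬q) there: g:T. ✓
g: successors {g}; □(p ∨ ¬q) there: g:T. ✓

{b, d, e, f, g}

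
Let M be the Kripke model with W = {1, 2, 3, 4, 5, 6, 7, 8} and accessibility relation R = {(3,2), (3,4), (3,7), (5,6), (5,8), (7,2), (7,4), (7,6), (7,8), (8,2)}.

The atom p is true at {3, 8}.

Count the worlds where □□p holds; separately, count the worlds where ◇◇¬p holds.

For □□p:
1: no successors, so □□p holds vacuously. ✓
2: no successors, so □□p holds vacuously. ✓
3: successors {2, 4, 7}; □p there: 2:T, 4:T, 7:F. ✗
4: no successors, so □□p holds vacuously. ✓
5: successors {6, 8}; □p there: 6:T, 8:F. ✗
6: no successors, so □□p holds vacuously. ✓
7: successors {2, 4, 6, 8}; □p there: 2:T, 4:T, 6:T, 8:F. ✗
8: successors {2}; □p there: 2:T. ✓
— 5 worlds.
For ◇◇¬p:
1: no successors, so ◇◇¬p fails. ✗
2: no successors, so ◇◇¬p fails. ✗
3: successors {2, 4, 7}; ◇¬p there: 2:F, 4:F, 7:T. ✓
4: no successors, so ◇◇¬p fails. ✗
5: successors {6, 8}; ◇¬p there: 6:F, 8:T. ✓
6: no successors, so ◇◇¬p fails. ✗
7: successors {2, 4, 6, 8}; ◇¬p there: 2:F, 4:F, 6:F, 8:T. ✓
8: successors {2}; ◇¬p there: 2:F. ✗
— 3 worlds.

5 and 3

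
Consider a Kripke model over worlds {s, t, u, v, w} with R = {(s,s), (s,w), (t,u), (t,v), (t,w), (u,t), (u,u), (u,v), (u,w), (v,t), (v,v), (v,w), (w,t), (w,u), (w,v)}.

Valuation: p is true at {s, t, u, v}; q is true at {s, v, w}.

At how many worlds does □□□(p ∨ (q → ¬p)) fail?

s: successors {s, w}; □□(p ∨ (q → ¬p)) there: s:T, w:T. ✓
t: successors {u, v, w}; □□(p ∨ (q → ¬p)) there: u:T, v:T, w:T. ✓
u: successors {t, u, v, w}; □□(p ∨ (q → ¬p)) there: t:T, u:T, v:T, w:T. ✓
v: successors {t, v, w}; □□(p ∨ (q → ¬p)) there: t:T, v:T, w:T. ✓
w: successors {t, u, v}; □□(p ∨ (q → ¬p)) there: t:T, u:T, v:T. ✓
Satisfying worlds: {s, t, u, v, w}.
So □□□(p ∨ (q → ¬p)) fails at the other 0 worlds.

0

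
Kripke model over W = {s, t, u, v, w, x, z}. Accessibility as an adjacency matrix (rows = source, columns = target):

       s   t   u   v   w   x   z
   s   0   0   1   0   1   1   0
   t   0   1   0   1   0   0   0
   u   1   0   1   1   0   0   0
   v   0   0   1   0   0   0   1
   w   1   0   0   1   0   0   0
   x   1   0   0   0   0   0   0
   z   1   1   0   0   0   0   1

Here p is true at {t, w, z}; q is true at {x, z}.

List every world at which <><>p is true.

{t, u, v, w, x, z}

s: successors {u, w, x}; <>p there: u:F, w:F, x:F. ✗
t: successors {t, v}; <>p there: t:T, v:T. ✓
u: successors {s, u, v}; <>p there: s:T, u:F, v:T. ✓
v: successors {u, z}; <>p there: u:F, z:T. ✓
w: successors {s, v}; <>p there: s:T, v:T. ✓
x: successors {s}; <>p there: s:T. ✓
z: successors {s, t, z}; <>p there: s:T, t:T, z:T. ✓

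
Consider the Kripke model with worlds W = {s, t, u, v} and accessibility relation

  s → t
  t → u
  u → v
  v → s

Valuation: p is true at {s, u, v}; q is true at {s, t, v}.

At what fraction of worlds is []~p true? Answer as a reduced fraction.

s: successors {t}; ~p there: t:T. ✓
t: successors {u}; ~p there: u:F. ✗
u: successors {v}; ~p there: v:F. ✗
v: successors {s}; ~p there: s:F. ✗
That's 1 of 4 worlds, so 1/4.

1/4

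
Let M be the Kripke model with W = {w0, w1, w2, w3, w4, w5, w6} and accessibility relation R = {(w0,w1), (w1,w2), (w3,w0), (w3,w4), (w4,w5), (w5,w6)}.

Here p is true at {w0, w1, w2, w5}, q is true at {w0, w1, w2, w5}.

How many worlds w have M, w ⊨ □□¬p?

w0: successors {w1}; □¬p there: w1:F. ✗
w1: successors {w2}; □¬p there: w2:T. ✓
w2: no successors, so □□¬p holds vacuously. ✓
w3: successors {w0, w4}; □¬p there: w0:F, w4:F. ✗
w4: successors {w5}; □¬p there: w5:T. ✓
w5: successors {w6}; □¬p there: w6:T. ✓
w6: no successors, so □□¬p holds vacuously. ✓
Satisfying worlds: {w1, w2, w4, w5, w6}.

5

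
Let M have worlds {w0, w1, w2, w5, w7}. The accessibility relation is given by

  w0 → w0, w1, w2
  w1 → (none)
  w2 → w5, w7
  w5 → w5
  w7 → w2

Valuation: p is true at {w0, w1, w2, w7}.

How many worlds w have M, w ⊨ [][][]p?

w0: successors {w0, w1, w2}; [][]p there: w0:F, w1:T, w2:F. ✗
w1: no successors, so [][][]p holds vacuously. ✓
w2: successors {w5, w7}; [][]p there: w5:F, w7:F. ✗
w5: successors {w5}; [][]p there: w5:F. ✗
w7: successors {w2}; [][]p there: w2:F. ✗
Satisfying worlds: {w1}.

1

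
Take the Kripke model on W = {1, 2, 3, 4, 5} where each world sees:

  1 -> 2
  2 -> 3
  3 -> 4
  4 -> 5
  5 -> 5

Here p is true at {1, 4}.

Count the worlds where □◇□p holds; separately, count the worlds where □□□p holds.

1 and 1

For □◇□p:
1: successors {2}; ◇□p there: 2:T. ✓
2: successors {3}; ◇□p there: 3:F. ✗
3: successors {4}; ◇□p there: 4:F. ✗
4: successors {5}; ◇□p there: 5:F. ✗
5: successors {5}; ◇□p there: 5:F. ✗
— 1 world.
For □□□p:
1: successors {2}; □□p there: 2:T. ✓
2: successors {3}; □□p there: 3:F. ✗
3: successors {4}; □□p there: 4:F. ✗
4: successors {5}; □□p there: 5:F. ✗
5: successors {5}; □□p there: 5:F. ✗
— 1 world.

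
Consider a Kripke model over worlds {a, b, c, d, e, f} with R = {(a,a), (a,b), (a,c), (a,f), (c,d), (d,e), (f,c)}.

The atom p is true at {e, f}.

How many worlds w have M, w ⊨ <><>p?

2

a: successors {a, b, c, f}; <>p there: a:T, b:F, c:F, f:F. ✓
b: no successors, so <><>p fails. ✗
c: successors {d}; <>p there: d:T. ✓
d: successors {e}; <>p there: e:F. ✗
e: no successors, so <><>p fails. ✗
f: successors {c}; <>p there: c:F. ✗
Satisfying worlds: {a, c}.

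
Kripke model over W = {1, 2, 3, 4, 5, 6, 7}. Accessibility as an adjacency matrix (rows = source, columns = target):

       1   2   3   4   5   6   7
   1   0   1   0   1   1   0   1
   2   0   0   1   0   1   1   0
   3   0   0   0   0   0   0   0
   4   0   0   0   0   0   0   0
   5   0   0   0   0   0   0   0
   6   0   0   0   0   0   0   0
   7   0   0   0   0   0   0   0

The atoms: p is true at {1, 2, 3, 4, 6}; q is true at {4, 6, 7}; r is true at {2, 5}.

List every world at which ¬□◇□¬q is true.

1: □◇□¬q is F. ✓
2: □◇□¬q is F. ✓
3: □◇□¬q is T. ✗
4: □◇□¬q is T. ✗
5: □◇□¬q is T. ✗
6: □◇□¬q is T. ✗
7: □◇□¬q is T. ✗

{1, 2}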